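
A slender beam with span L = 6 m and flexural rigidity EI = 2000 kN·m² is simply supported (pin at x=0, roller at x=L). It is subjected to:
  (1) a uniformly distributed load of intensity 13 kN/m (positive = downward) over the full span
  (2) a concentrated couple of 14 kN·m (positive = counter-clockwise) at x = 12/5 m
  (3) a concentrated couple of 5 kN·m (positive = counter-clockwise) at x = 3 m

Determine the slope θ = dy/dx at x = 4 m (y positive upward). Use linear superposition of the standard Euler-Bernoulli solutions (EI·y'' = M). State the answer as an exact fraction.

Load 1 — uniform load w=13 kN/m over full span:
  θ_1 = -w(L³-6Lx²+4x³)/(24EI) = -13·(6³-6·6·4²+4·4³)/(24·2000) = 169/6000 rad
Load 2 — applied couple M₀=14 kN·m at a=12/5 m (b=L-a=18/5):
  θ_2 = (M₀x²/(2L)-M₀(x-a)+C₁)/EI  [x>a] with C₁=M₀(3b²-L²)/(6L)=28/25 = (14·4²/(2·6)-14·(4-(12/5))+(28/25))/2000 = -49/37500 rad
Load 3 — applied couple M₀=5 kN·m at a=3 m (b=L-a=3):
  θ_3 = (M₀x²/(2L)-M₀(x-a)+C₁)/EI  [x>a] with C₁=M₀(3b²-L²)/(6L)=-5/4 = (5·4²/(2·6)-5·(4-3)+(-5/4))/2000 = 1/4800 rad
Superposition: θ = Σ θ_i = 16241/600000 rad ≈ 0.027068 rad

θ(4) = 16241/600000 rad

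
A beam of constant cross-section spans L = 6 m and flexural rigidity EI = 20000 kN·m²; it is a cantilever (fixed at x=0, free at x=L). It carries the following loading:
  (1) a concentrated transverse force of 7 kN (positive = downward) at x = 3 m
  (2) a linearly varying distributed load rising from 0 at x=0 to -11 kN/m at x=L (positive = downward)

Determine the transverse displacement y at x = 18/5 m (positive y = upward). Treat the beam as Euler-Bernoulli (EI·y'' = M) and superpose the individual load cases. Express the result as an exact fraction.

y(18/5) = 16440309/625000000 m

Load 1 — point force P=7 kN at a=3 m (b=L-a=3):
  y_1 = -Pa²(3x-a)/(6EI)  [x>a] = -7·3²·(3·(18/5)-3)/(6·20000) = -819/200000 m
Load 2 — triangular load w₀=-11 kN/m (0→w₀ over full span):
  y_2 = (w₀Lx³/12-w₀L²x²/6-w₀x⁵/(120L))/EI = ((-11)·6·(18/5)³/12-(-11)·6²·(18/5)²/6-(-11)·(18/5)⁵/(120·6))/20000 = 4749921/156250000 m
Superposition: y = Σ y_i = 16440309/625000000 m ≈ 0.026304 m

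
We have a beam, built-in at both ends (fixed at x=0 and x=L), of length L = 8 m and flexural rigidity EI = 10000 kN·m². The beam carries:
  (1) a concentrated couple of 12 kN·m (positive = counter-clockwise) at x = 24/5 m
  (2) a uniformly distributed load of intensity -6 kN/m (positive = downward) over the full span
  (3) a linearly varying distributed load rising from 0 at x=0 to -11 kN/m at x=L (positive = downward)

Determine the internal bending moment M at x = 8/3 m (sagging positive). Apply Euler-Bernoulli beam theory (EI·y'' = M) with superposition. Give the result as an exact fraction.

Load 1 — applied couple M₀=12 kN·m at a=24/5 m (b=L-a=16/5):
  M_1 = R_Ax - M_A  [x≤a] with R_A=54/25, M_A=96/25 = (54/25)·(8/3) - (96/25) = 48/25 kN·m
Load 2 — uniform load w=-6 kN/m over full span:
  M_2 = wLx/2 - wL²/12 - wx²/2 = (-6)·8·(8/3)/2 - (-6)·8²/12 - (-6)·(8/3)²/2 = -32/3 kN·m
Load 3 — triangular load w₀=-11 kN/m (0→w₀ over full span):
  M_3 = 3w₀Lx/20 - w₀L²/30 - w₀x³/(6L) = 3·(-11)·8·(8/3)/20 - (-11)·8²/30 - (-11)·(8/3)³/(6·8) = -2992/405 kN·m
Superposition: M = Σ M_i = -32672/2025 kN·m ≈ -16.134321 kN·m

M(8/3) = -32672/2025 kN·m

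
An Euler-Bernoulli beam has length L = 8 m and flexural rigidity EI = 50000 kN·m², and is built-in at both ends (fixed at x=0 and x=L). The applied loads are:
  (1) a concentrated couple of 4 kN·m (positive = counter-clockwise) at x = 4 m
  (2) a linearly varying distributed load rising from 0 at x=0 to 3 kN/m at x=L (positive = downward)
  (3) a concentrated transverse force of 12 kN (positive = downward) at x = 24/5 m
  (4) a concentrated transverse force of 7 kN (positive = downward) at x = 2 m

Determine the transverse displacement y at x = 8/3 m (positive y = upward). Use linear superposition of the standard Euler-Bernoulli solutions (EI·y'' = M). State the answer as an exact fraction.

y(8/3) = -79889/94921875 m

Load 1 — applied couple M₀=4 kN·m at a=4 m (b=L-a=4):
  y_1 = (R_Ax³/6 - M_Ax²/2)/EI  [x≤a] with R_A=3/4, M_A=1 = ((3/4)·(8/3)³/6 - 1·(8/3)²/2)/50000 = -2/84375 m
Load 2 — triangular load w₀=3 kN/m (0→w₀ over full span):
  y_2 = -w₀x²(L-x)²(x+2L)/(120LEI) = -3·(8/3)²·(8-(8/3))²·((8/3)+2·8)/(120·8·50000) = -896/3796875 m
Load 3 — point force P=12 kN at a=24/5 m (b=L-a=16/5):
  y_3 = -Pb²x²(3aL-(3a+b)x)/(6L³EI)  [x≤a] = -12·(16/5)²·(8/3)²·(3·(24/5)·8-(3·(24/5)+(16/5))·(8/3))/(6·8³·50000) = -4096/10546875 m
Load 4 — point force P=7 kN at a=2 m (b=L-a=6):
  y_4 = -Pa²(L-x)²(3bL-(3b+a)(L-x))/(6L³EI)  [x>a] = -7·2²·(8-(8/3))²·(3·6·8-(3·6+2)·(8-(8/3)))/(6·8³·50000) = -49/253125 m
Superposition: y = Σ y_i = -79889/94921875 m ≈ -0.000842 m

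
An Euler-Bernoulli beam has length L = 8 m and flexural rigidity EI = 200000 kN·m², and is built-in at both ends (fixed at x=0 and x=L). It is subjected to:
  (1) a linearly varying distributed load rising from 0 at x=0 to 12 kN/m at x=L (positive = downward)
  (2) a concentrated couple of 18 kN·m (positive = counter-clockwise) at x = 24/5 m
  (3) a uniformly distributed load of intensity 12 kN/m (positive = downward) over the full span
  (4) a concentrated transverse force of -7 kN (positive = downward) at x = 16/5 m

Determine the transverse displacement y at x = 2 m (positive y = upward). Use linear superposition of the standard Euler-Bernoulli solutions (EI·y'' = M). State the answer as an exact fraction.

Load 1 — triangular load w₀=12 kN/m (0→w₀ over full span):
  y_1 = -w₀x²(L-x)²(x+2L)/(120LEI) = -12·2²·(8-2)²·(2+2·8)/(120·8·200000) = -81/500000 m
Load 2 — applied couple M₀=18 kN·m at a=24/5 m (b=L-a=16/5):
  y_2 = (R_Ax³/6 - M_Ax²/2)/EI  [x≤a] with R_A=81/25, M_A=144/25 = ((81/25)·2³/6 - (144/25)·2²/2)/200000 = -9/250000 m
Load 3 — uniform load w=12 kN/m over full span:
  y_3 = -wx²(L-x)²/(24EI) = -12·2²·(8-2)²/(24·200000) = -9/25000 m
Load 4 — point force P=-7 kN at a=16/5 m (b=L-a=24/5):
  y_4 = -Pb²x²(3aL-(3a+b)x)/(6L³EI)  [x≤a] = -(-7)·(24/5)²·2²·(3·(16/5)·8-(3·(16/5)+(24/5))·2)/(6·8³·200000) = 63/1250000 m
Superposition: y = Σ y_i = -1269/2500000 m ≈ -0.000508 m

y(2) = -1269/2500000 m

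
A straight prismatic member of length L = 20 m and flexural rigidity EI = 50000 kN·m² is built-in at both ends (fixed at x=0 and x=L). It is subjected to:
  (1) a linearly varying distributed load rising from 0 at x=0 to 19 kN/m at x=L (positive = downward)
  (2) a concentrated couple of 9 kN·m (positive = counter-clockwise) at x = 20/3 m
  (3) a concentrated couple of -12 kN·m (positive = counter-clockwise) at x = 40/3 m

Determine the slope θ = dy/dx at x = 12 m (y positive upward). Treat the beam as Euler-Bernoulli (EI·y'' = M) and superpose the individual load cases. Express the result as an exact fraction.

θ(12) = 143/31250 rad

Load 1 — triangular load w₀=19 kN/m (0→w₀ over full span):
  θ_1 = -w₀(2x(L-x)(L-2x)(x+2L)+x²(L-x)²)/(120LEI) = -19·(2·12·(20-12)·(20-2·12)·(12+2·20)+12²·(20-12)²)/(120·20·50000) = 76/15625 rad
Load 2 — applied couple M₀=9 kN·m at a=20/3 m (b=L-a=40/3):
  θ_2 = (R_Ax²/2 - M_Ax - M₀(x-a))/EI  [x>a] with R_A=3/5, M_A=0 = ((3/5)·12²/2 - 0·12 - 9·(12-(20/3)))/50000 = -3/31250 rad
Load 3 — applied couple M₀=-12 kN·m at a=40/3 m (b=L-a=20/3):
  θ_3 = (R_Ax²/2 - M_Ax)/EI  [x≤a] with R_A=-4/5, M_A=-4 = ((-4/5)·12²/2 - (-4)·12)/50000 = -3/15625 rad
Superposition: θ = Σ θ_i = 143/31250 rad ≈ 0.004576 rad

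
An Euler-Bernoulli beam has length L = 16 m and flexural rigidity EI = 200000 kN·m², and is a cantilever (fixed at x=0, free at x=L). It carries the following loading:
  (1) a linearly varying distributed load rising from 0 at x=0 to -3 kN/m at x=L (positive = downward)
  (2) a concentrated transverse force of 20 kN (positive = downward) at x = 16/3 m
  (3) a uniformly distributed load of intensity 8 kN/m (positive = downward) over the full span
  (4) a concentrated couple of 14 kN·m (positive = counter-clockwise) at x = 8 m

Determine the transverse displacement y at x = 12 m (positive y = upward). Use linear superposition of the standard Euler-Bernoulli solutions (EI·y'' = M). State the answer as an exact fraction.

y(12) = -1715117/10125000 m

Load 1 — triangular load w₀=-3 kN/m (0→w₀ over full span):
  y_1 = (w₀Lx³/12-w₀L²x²/6-w₀x⁵/(120L))/EI = ((-3)·16·12³/12-(-3)·16²·12²/6-(-3)·12⁵/(120·16))/200000 = 7443/125000 m
Load 2 — point force P=20 kN at a=16/3 m (b=L-a=32/3):
  y_2 = -Pa²(3x-a)/(6EI)  [x>a] = -20·(16/3)²·(3·12-(16/3))/(6·200000) = -736/50625 m
Load 3 — uniform load w=8 kN/m over full span:
  y_3 = -wx²(x²-4Lx+6L²)/(24EI) = -8·12²·(12²-4·16·12+6·16²)/(24·200000) = -684/3125 m
Load 4 — applied couple M₀=14 kN·m at a=8 m (b=L-a=8):
  y_4 = M₀a(2x-a)/(2EI)  [x>a] = 14·8·(2·12-8)/(2·200000) = 14/3125 m
Superposition: y = Σ y_i = -1715117/10125000 m ≈ -0.169394 m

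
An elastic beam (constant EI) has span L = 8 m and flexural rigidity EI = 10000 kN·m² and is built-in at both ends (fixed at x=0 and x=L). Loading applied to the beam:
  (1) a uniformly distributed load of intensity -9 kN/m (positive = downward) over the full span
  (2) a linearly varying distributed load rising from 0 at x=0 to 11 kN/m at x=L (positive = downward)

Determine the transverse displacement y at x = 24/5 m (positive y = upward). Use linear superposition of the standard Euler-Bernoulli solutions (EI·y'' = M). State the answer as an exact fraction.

Load 1 — uniform load w=-9 kN/m over full span:
  y_1 = -wx²(L-x)²/(24EI) = -(-9)·(24/5)²·(8-(24/5))²/(24·10000) = 3456/390625 m
Load 2 — triangular load w₀=11 kN/m (0→w₀ over full span):
  y_2 = -w₀x²(L-x)²(x+2L)/(120LEI) = -11·(24/5)²·(8-(24/5))²·((24/5)+2·8)/(120·8·10000) = -54912/9765625 m
Superposition: y = Σ y_i = 31488/9765625 m ≈ 0.003224 m

y(24/5) = 31488/9765625 m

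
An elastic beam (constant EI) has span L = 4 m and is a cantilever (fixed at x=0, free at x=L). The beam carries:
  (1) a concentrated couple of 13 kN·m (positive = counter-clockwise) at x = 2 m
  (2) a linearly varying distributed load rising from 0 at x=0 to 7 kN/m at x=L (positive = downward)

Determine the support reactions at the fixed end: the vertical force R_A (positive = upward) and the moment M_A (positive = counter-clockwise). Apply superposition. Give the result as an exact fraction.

R_A = 14 kN, M_A = 73/3 kN·m

Load 1 — applied couple M₀=13 kN·m at a=2 m (b=L-a=2):
  R_A = 0 kN
  M_A = -M₀ = -13 kN·m
Load 2 — triangular load w₀=7 kN/m (0→w₀ over full span):
  R_A = w₀L/2 = 7·4/2 = 14 kN
  M_A = w₀L²/3 = 7·4²/3 = 112/3 kN·m
Superposition: R_A = 14 kN, M_A = 73/3 kN·m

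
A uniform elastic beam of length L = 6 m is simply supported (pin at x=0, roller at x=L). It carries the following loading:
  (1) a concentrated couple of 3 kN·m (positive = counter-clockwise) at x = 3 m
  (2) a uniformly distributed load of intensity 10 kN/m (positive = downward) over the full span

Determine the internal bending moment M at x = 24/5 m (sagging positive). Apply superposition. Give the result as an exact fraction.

M(24/5) = 141/5 kN·m

Load 1 — applied couple M₀=3 kN·m at a=3 m (b=L-a=3):
  M_1 = M₀x/L - M₀  [x>a] = 3·(24/5)/6 - 3 = -3/5 kN·m
Load 2 — uniform load w=10 kN/m over full span:
  M_2 = wx(L-x)/2 = 10·(24/5)·(6-(24/5))/2 = 144/5 kN·m
Superposition: M = Σ M_i = 141/5 kN·m ≈ 28.200000 kN·m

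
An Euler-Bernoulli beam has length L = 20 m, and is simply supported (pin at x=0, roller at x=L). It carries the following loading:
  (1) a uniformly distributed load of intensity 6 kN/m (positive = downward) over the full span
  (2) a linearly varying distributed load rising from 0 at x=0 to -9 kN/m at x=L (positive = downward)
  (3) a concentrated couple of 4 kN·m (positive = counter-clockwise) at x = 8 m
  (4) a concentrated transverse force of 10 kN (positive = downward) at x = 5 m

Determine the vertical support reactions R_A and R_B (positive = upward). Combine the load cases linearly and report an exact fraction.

R_A = 377/10 kN, R_B = 23/10 kN

Load 1 — uniform load w=6 kN/m over full span:
  R_A = wL/2 = 6·20/2 = 60 kN
  R_B = wL/2 = 6·20/2 = 60 kN
Load 2 — triangular load w₀=-9 kN/m (0→w₀ over full span):
  R_A = w₀L/6 = (-9)·20/6 = -30 kN
  R_B = w₀L/3 = (-9)·20/3 = -60 kN
Load 3 — applied couple M₀=4 kN·m at a=8 m (b=L-a=12):
  R_A = M₀/L = 4/20 = 1/5 kN
  R_B = -M₀/L = -4/20 = -1/5 kN
Load 4 — point force P=10 kN at a=5 m (b=L-a=15):
  R_A = Pb/L = 10·15/20 = 15/2 kN
  R_B = Pa/L = 10·5/20 = 5/2 kN
Superposition: R_A = 377/10 kN, R_B = 23/10 kN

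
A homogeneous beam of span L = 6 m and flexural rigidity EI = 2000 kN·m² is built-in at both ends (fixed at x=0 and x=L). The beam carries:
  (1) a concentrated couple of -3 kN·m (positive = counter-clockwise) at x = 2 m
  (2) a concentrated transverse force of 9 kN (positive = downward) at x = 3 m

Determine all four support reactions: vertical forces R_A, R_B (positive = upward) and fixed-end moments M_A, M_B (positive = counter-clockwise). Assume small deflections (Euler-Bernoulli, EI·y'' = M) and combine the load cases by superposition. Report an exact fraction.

R_A = 23/6 kN, M_A = 27/4 kN·m, R_B = 31/6 kN, M_B = -31/4 kN·m

Load 1 — applied couple M₀=-3 kN·m at a=2 m (b=L-a=4):
  R_A = 6M₀ab/L³ = 6·(-3)·2·4/6³ = -2/3 kN
  M_A = M₀b(2a-b)/L² = (-3)·4·(2·2-4)/6² = 0 kN·m
  R_B = -6M₀ab/L³ = -6·(-3)·2·4/6³ = 2/3 kN
  M_B = M₀a(2b-a)/L² = (-3)·2·(2·4-2)/6² = -1 kN·m
Load 2 — point force P=9 kN at a=3 m (b=L-a=3):
  R_A = Pb²(3a+b)/L³ = 9·3²·(3·3+3)/6³ = 9/2 kN
  M_A = Pab²/L² = 9·3·3²/6² = 27/4 kN·m
  R_B = Pa²(a+3b)/L³ = 9·3²·(3+3·3)/6³ = 9/2 kN
  M_B = -Pa²b/L² = -9·3²·3/6² = -27/4 kN·m
Superposition: R_A = 23/6 kN, M_A = 27/4 kN·m, R_B = 31/6 kN, M_B = -31/4 kN·m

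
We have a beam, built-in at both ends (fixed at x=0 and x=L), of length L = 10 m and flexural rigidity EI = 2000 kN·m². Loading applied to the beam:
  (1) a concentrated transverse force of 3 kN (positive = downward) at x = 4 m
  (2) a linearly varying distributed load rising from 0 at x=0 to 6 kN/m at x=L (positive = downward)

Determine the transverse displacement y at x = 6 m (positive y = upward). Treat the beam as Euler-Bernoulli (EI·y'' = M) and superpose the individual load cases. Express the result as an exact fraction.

y(6) = -677/15625 m

Load 1 — point force P=3 kN at a=4 m (b=L-a=6):
  y_1 = -Pa²(L-x)²(3bL-(3b+a)(L-x))/(6L³EI)  [x>a] = -3·4²·(10-6)²·(3·6·10-(3·6+4)·(10-6))/(6·10³·2000) = -92/15625 m
Load 2 — triangular load w₀=6 kN/m (0→w₀ over full span):
  y_2 = -w₀x²(L-x)²(x+2L)/(120LEI) = -6·6²·(10-6)²·(6+2·10)/(120·10·2000) = -117/3125 m
Superposition: y = Σ y_i = -677/15625 m ≈ -0.043328 m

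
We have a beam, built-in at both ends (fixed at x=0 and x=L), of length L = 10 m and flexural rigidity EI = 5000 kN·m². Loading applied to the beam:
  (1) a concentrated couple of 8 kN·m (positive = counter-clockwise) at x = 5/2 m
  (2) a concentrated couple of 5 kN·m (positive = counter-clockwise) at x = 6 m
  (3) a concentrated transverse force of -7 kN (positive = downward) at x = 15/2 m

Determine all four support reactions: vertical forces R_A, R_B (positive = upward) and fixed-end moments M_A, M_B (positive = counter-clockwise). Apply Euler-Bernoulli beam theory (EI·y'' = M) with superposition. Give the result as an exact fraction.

Load 1 — applied couple M₀=8 kN·m at a=5/2 m (b=L-a=15/2):
  R_A = 6M₀ab/L³ = 6·8·(5/2)·(15/2)/10³ = 9/10 kN
  M_A = M₀b(2a-b)/L² = 8·(15/2)·(2·(5/2)-(15/2))/10² = -3/2 kN·m
  R_B = -6M₀ab/L³ = -6·8·(5/2)·(15/2)/10³ = -9/10 kN
  M_B = M₀a(2b-a)/L² = 8·(5/2)·(2·(15/2)-(5/2))/10² = 5/2 kN·m
Load 2 — applied couple M₀=5 kN·m at a=6 m (b=L-a=4):
  R_A = 6M₀ab/L³ = 6·5·6·4/10³ = 18/25 kN
  M_A = M₀b(2a-b)/L² = 5·4·(2·6-4)/10² = 8/5 kN·m
  R_B = -6M₀ab/L³ = -6·5·6·4/10³ = -18/25 kN
  M_B = M₀a(2b-a)/L² = 5·6·(2·4-6)/10² = 3/5 kN·m
Load 3 — point force P=-7 kN at a=15/2 m (b=L-a=5/2):
  R_A = Pb²(3a+b)/L³ = (-7)·(5/2)²·(3·(15/2)+(5/2))/10³ = -35/32 kN
  M_A = Pab²/L² = (-7)·(15/2)·(5/2)²/10² = -105/32 kN·m
  R_B = Pa²(a+3b)/L³ = (-7)·(15/2)²·((15/2)+3·(5/2))/10³ = -189/32 kN
  M_B = -Pa²b/L² = -(-7)·(15/2)²·(5/2)/10² = 315/32 kN·m
Superposition: R_A = 421/800 kN, M_A = -509/160 kN·m, R_B = -6021/800 kN, M_B = 2071/160 kN·m

R_A = 421/800 kN, M_A = -509/160 kN·m, R_B = -6021/800 kN, M_B = 2071/160 kN·m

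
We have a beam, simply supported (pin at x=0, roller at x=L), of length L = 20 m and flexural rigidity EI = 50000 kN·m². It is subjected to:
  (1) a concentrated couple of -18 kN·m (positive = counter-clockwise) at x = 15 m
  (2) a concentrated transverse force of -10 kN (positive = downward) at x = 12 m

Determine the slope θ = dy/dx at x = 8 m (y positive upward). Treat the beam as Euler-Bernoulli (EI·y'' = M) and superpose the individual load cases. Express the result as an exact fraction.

Load 1 — applied couple M₀=-18 kN·m at a=15 m (b=L-a=5):
  θ_1 = (M₀x²/(2L)+C₁)/EI  [x≤a] with C₁=M₀(3b²-L²)/(6L)=195/4 = ((-18)·8²/(2·20)+(195/4))/50000 = 399/1000000 rad
Load 2 — point force P=-10 kN at a=12 m (b=L-a=8):
  θ_2 = -Pb(L²-b²-3x²)/(6LEI)  [x≤a] = -(-10)·8·(20²-8²-3·8²)/(6·20·50000) = 6/3125 rad
Superposition: θ = Σ θ_i = 2319/1000000 rad ≈ 0.002319 rad

θ(8) = 2319/1000000 rad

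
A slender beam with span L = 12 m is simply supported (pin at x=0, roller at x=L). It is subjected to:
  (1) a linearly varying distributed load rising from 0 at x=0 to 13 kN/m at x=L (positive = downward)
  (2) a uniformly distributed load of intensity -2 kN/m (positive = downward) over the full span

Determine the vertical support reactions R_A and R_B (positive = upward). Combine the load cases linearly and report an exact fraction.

Load 1 — triangular load w₀=13 kN/m (0→w₀ over full span):
  R_A = w₀L/6 = 13·12/6 = 26 kN
  R_B = w₀L/3 = 13·12/3 = 52 kN
Load 2 — uniform load w=-2 kN/m over full span:
  R_A = wL/2 = (-2)·12/2 = -12 kN
  R_B = wL/2 = (-2)·12/2 = -12 kN
Superposition: R_A = 14 kN, R_B = 40 kN

R_A = 14 kN, R_B = 40 kN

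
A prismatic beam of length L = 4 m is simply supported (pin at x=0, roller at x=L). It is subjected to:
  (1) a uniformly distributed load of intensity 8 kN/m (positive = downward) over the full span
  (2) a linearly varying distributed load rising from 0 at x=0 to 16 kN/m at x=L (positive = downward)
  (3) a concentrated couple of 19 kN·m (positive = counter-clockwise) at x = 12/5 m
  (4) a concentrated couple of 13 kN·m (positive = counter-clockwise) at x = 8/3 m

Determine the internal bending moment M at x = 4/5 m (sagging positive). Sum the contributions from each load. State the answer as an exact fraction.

Load 1 — uniform load w=8 kN/m over full span:
  M_1 = wx(L-x)/2 = 8·(4/5)·(4-(4/5))/2 = 256/25 kN·m
Load 2 — triangular load w₀=16 kN/m (0→w₀ over full span):
  M_2 = w₀Lx/6 - w₀x³/(6L) = 16·4·(4/5)/6 - 16·(4/5)³/(6·4) = 1024/125 kN·m
Load 3 — applied couple M₀=19 kN·m at a=12/5 m (b=L-a=8/5):
  M_3 = M₀x/L  [x≤a] = 19·(4/5)/4 = 19/5 kN·m
Load 4 — applied couple M₀=13 kN·m at a=8/3 m (b=L-a=4/3):
  M_4 = M₀x/L  [x≤a] = 13·(4/5)/4 = 13/5 kN·m
Superposition: M = Σ M_i = 3104/125 kN·m ≈ 24.832000 kN·m

M(4/5) = 3104/125 kN·m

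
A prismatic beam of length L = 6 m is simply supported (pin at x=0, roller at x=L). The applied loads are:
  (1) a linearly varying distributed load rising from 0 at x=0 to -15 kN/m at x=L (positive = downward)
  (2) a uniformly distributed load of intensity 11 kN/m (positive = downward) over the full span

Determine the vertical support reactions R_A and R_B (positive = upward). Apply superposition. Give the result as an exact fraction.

Load 1 — triangular load w₀=-15 kN/m (0→w₀ over full span):
  R_A = w₀L/6 = (-15)·6/6 = -15 kN
  R_B = w₀L/3 = (-15)·6/3 = -30 kN
Load 2 — uniform load w=11 kN/m over full span:
  R_A = wL/2 = 11·6/2 = 33 kN
  R_B = wL/2 = 11·6/2 = 33 kN
Superposition: R_A = 18 kN, R_B = 3 kN

R_A = 18 kN, R_B = 3 kN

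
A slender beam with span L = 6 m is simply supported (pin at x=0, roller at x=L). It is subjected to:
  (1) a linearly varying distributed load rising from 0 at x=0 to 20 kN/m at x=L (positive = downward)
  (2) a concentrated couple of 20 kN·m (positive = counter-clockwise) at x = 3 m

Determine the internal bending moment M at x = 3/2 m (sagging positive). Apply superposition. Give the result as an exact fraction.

Load 1 — triangular load w₀=20 kN/m (0→w₀ over full span):
  M_1 = w₀Lx/6 - w₀x³/(6L) = 20·6·(3/2)/6 - 20·(3/2)³/(6·6) = 225/8 kN·m
Load 2 — applied couple M₀=20 kN·m at a=3 m (b=L-a=3):
  M_2 = M₀x/L  [x≤a] = 20·(3/2)/6 = 5 kN·m
Superposition: M = Σ M_i = 265/8 kN·m ≈ 33.125000 kN·m

M(3/2) = 265/8 kN·m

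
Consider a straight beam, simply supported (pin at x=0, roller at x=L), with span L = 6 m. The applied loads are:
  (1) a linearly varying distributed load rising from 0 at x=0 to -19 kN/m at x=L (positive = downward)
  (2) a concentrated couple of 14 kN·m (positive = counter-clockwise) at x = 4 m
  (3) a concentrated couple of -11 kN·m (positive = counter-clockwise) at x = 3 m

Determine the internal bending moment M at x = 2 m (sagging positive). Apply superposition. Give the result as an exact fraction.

M(2) = -295/9 kN·m

Load 1 — triangular load w₀=-19 kN/m (0→w₀ over full span):
  M_1 = w₀Lx/6 - w₀x³/(6L) = (-19)·6·2/6 - (-19)·2³/(6·6) = -304/9 kN·m
Load 2 — applied couple M₀=14 kN·m at a=4 m (b=L-a=2):
  M_2 = M₀x/L  [x≤a] = 14·2/6 = 14/3 kN·m
Load 3 — applied couple M₀=-11 kN·m at a=3 m (b=L-a=3):
  M_3 = M₀x/L  [x≤a] = (-11)·2/6 = -11/3 kN·m
Superposition: M = Σ M_i = -295/9 kN·m ≈ -32.777778 kN·m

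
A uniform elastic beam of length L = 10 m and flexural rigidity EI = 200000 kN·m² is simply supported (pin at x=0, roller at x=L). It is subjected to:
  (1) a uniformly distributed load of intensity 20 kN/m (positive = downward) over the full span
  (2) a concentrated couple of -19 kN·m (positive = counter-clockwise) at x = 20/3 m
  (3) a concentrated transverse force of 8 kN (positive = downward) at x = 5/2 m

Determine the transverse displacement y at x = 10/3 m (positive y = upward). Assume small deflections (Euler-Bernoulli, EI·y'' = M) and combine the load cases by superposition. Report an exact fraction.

y(10/3) = -4499/388800 m

Load 1 — uniform load w=20 kN/m over full span:
  y_1 = -wx(L³-2Lx²+x³)/(24EI) = -20·(10/3)·(10³-2·10·(10/3)²+(10/3)³)/(24·200000) = -11/972 m
Load 2 — applied couple M₀=-19 kN·m at a=20/3 m (b=L-a=10/3):
  y_2 = (M₀x³/(6L)+C₁x)/EI  [x≤a] with C₁=M₀(3b²-L²)/(6L)=190/9 = ((-19)·(10/3)³/(6·10)+(190/9)·(10/3))/200000 = 19/64800 m
Load 3 — point force P=8 kN at a=5/2 m (b=L-a=15/2):
  y_3 = -Pa(L-x)(2Lx-a²-x²)/(6LEI)  [x>a] = -8·(5/2)·(10-(10/3))·(2·10·(10/3)-(5/2)²-(10/3)²)/(6·10·200000) = -71/129600 m
Superposition: y = Σ y_i = -4499/388800 m ≈ -0.011572 m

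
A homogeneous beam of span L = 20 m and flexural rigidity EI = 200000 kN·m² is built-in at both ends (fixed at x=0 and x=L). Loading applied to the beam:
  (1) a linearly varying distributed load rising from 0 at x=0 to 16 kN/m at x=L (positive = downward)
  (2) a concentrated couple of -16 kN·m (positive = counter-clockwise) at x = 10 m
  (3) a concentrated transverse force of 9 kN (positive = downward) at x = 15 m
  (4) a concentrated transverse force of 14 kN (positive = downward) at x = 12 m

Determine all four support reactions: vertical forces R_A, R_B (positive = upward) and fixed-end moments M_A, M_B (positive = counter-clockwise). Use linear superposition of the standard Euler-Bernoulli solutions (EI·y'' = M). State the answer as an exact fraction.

Load 1 — triangular load w₀=16 kN/m (0→w₀ over full span):
  R_A = 3w₀L/20 = 3·16·20/20 = 48 kN
  M_A = w₀L²/30 = 16·20²/30 = 640/3 kN·m
  R_B = 7w₀L/20 = 7·16·20/20 = 112 kN
  M_B = -w₀L²/20 = -16·20²/20 = -320 kN·m
Load 2 — applied couple M₀=-16 kN·m at a=10 m (b=L-a=10):
  R_A = 6M₀ab/L³ = 6·(-16)·10·10/20³ = -6/5 kN
  M_A = M₀b(2a-b)/L² = (-16)·10·(2·10-10)/20² = -4 kN·m
  R_B = -6M₀ab/L³ = -6·(-16)·10·10/20³ = 6/5 kN
  M_B = M₀a(2b-a)/L² = (-16)·10·(2·10-10)/20² = -4 kN·m
Load 3 — point force P=9 kN at a=15 m (b=L-a=5):
  R_A = Pb²(3a+b)/L³ = 9·5²·(3·15+5)/20³ = 45/32 kN
  M_A = Pab²/L² = 9·15·5²/20² = 135/16 kN·m
  R_B = Pa²(a+3b)/L³ = 9·15²·(15+3·5)/20³ = 243/32 kN
  M_B = -Pa²b/L² = -9·15²·5/20² = -405/16 kN·m
Load 4 — point force P=14 kN at a=12 m (b=L-a=8):
  R_A = Pb²(3a+b)/L³ = 14·8²·(3·12+8)/20³ = 616/125 kN
  M_A = Pab²/L² = 14·12·8²/20² = 672/25 kN·m
  R_B = Pa²(a+3b)/L³ = 14·12²·(12+3·8)/20³ = 1134/125 kN
  M_B = -Pa²b/L² = -14·12²·8/20² = -1008/25 kN·m
Superposition: R_A = 212537/4000 kN, M_A = 293581/1200 kN·m, R_B = 519463/4000 kN, M_B = -155853/400 kN·m

R_A = 212537/4000 kN, M_A = 293581/1200 kN·m, R_B = 519463/4000 kN, M_B = -155853/400 kN·m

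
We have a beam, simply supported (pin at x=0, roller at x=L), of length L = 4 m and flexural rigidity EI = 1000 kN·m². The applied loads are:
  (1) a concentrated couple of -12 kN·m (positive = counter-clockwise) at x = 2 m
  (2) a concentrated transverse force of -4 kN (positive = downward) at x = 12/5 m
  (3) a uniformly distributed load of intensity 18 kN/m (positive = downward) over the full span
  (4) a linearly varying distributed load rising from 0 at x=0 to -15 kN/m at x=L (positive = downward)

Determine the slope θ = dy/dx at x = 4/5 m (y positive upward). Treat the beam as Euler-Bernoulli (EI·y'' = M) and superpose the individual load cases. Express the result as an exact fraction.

Load 1 — applied couple M₀=-12 kN·m at a=2 m (b=L-a=2):
  θ_1 = (M₀x²/(2L)+C₁)/EI  [x≤a] with C₁=M₀(3b²-L²)/(6L)=2 = ((-12)·(4/5)²/(2·4)+2)/1000 = 13/12500 rad
Load 2 — point force P=-4 kN at a=12/5 m (b=L-a=8/5):
  θ_2 = -Pb(L²-b²-3x²)/(6LEI)  [x≤a] = -(-4)·(8/5)·(4²-(8/5)²-3·(4/5)²)/(6·4·1000) = 48/15625 rad
Load 3 — uniform load w=18 kN/m over full span:
  θ_3 = -w(L³-6Lx²+4x³)/(24EI) = -18·(4³-6·4·(4/5)²+4·(4/5)³)/(24·1000) = -594/15625 rad
Load 4 — triangular load w₀=-15 kN/m (0→w₀ over full span):
  θ_4 = -w₀(7L⁴-30L²x²+15x⁴)/(360LEI) = -(-15)·(7·4⁴-30·4²·(4/5)²+15·(4/5)⁴)/(360·4·1000) = 728/46875 rad
Superposition: θ = Σ θ_i = -689/37500 rad ≈ -0.018373 rad

θ(4/5) = -689/37500 rad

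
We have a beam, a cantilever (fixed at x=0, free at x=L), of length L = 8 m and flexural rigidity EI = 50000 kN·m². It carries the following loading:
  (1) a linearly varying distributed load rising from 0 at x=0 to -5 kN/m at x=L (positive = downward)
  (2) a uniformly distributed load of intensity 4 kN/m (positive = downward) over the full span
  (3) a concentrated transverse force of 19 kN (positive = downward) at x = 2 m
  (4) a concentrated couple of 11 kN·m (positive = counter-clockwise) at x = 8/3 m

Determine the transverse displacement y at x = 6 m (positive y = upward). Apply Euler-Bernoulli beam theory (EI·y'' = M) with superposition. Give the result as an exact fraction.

y(6) = -3479/900000 m

Load 1 — triangular load w₀=-5 kN/m (0→w₀ over full span):
  y_1 = (w₀Lx³/12-w₀L²x²/6-w₀x⁵/(120L))/EI = ((-5)·8·6³/12-(-5)·8²·6²/6-(-5)·6⁵/(120·8))/50000 = 2481/100000 m
Load 2 — uniform load w=4 kN/m over full span:
  y_2 = -wx²(x²-4Lx+6L²)/(24EI) = -4·6²·(6²-4·8·6+6·8²)/(24·50000) = -171/6250 m
Load 3 — point force P=19 kN at a=2 m (b=L-a=6):
  y_3 = -Pa²(3x-a)/(6EI)  [x>a] = -19·2²·(3·6-2)/(6·50000) = -38/9375 m
Load 4 — applied couple M₀=11 kN·m at a=8/3 m (b=L-a=16/3):
  y_4 = M₀a(2x-a)/(2EI)  [x>a] = 11·(8/3)·(2·6-(8/3))/(2·50000) = 77/28125 m
Superposition: y = Σ y_i = -3479/900000 m ≈ -0.003866 m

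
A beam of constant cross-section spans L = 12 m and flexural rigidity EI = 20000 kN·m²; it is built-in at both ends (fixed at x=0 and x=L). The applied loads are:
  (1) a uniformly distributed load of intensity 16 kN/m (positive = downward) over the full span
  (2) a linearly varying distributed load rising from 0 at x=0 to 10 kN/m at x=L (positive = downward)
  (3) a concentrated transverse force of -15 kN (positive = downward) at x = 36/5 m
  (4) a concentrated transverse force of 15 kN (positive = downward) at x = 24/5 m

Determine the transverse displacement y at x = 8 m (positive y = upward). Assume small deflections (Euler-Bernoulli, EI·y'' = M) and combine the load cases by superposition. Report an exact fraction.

y(8) = -6247/140625 m

Load 1 — uniform load w=16 kN/m over full span:
  y_1 = -wx²(L-x)²/(24EI) = -16·8²·(12-8)²/(24·20000) = -64/1875 m
Load 2 — triangular load w₀=10 kN/m (0→w₀ over full span):
  y_2 = -w₀x²(L-x)²(x+2L)/(120LEI) = -10·8²·(12-8)²·(8+2·12)/(120·12·20000) = -64/5625 m
Load 3 — point force P=-15 kN at a=36/5 m (b=L-a=24/5):
  y_3 = -Pa²(L-x)²(3bL-(3b+a)(L-x))/(6L³EI)  [x>a] = -(-15)·(36/5)²·(12-8)²·(3·(24/5)·12-(3·(24/5)+(36/5))·(12-8))/(6·12³·20000) = 81/15625 m
Load 4 — point force P=15 kN at a=24/5 m (b=L-a=36/5):
  y_4 = -Pa²(L-x)²(3bL-(3b+a)(L-x))/(6L³EI)  [x>a] = -15·(24/5)²·(12-8)²·(3·(36/5)·12-(3·(36/5)+(24/5))·(12-8))/(6·12³·20000) = -64/15625 m
Superposition: y = Σ y_i = -6247/140625 m ≈ -0.044423 m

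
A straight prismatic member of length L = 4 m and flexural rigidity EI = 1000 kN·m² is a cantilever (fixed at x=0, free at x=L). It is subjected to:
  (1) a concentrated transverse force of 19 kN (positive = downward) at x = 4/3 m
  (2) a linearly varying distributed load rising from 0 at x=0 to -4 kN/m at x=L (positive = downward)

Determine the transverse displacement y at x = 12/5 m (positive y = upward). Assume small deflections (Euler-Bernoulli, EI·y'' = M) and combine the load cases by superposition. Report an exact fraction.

y(12/5) = 1683976/158203125 m

Load 1 — point force P=19 kN at a=4/3 m (b=L-a=8/3):
  y_1 = -Pa²(3x-a)/(6EI)  [x>a] = -19·(4/3)²·(3·(12/5)-(4/3))/(6·1000) = -1672/50625 m
Load 2 — triangular load w₀=-4 kN/m (0→w₀ over full span):
  y_2 = (w₀Lx³/12-w₀L²x²/6-w₀x⁵/(120L))/EI = ((-4)·4·(12/5)³/12-(-4)·4²·(12/5)²/6-(-4)·(12/5)⁵/(120·4))/1000 = 85296/1953125 m
Superposition: y = Σ y_i = 1683976/158203125 m ≈ 0.010644 m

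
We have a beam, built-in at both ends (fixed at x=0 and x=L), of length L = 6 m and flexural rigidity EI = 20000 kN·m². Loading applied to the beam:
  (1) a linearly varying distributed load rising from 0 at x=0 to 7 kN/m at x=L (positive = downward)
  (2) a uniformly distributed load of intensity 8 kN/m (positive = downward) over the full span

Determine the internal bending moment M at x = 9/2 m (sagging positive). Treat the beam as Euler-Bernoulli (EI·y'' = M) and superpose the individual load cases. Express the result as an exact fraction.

M(9/2) = 837/160 kN·m

Load 1 — triangular load w₀=7 kN/m (0→w₀ over full span):
  M_1 = 3w₀Lx/20 - w₀L²/30 - w₀x³/(6L) = 3·7·6·(9/2)/20 - 7·6²/30 - 7·(9/2)³/(6·6) = 357/160 kN·m
Load 2 — uniform load w=8 kN/m over full span:
  M_2 = wLx/2 - wL²/12 - wx²/2 = 8·6·(9/2)/2 - 8·6²/12 - 8·(9/2)²/2 = 3 kN·m
Superposition: M = Σ M_i = 837/160 kN·m ≈ 5.231250 kN·m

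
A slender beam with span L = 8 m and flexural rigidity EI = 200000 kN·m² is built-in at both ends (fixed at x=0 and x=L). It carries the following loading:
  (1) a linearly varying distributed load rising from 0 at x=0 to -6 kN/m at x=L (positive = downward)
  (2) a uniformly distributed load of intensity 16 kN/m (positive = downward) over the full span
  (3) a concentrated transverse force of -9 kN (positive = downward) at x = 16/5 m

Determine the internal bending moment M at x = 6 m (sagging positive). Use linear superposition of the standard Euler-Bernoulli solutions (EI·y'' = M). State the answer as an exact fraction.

Load 1 — triangular load w₀=-6 kN/m (0→w₀ over full span):
  M_1 = 3w₀Lx/20 - w₀L²/30 - w₀x³/(6L) = 3·(-6)·8·6/20 - (-6)·8²/30 - (-6)·6³/(6·8) = -17/5 kN·m
Load 2 — uniform load w=16 kN/m over full span:
  M_2 = wLx/2 - wL²/12 - wx²/2 = 16·8·6/2 - 16·8²/12 - 16·6²/2 = 32/3 kN·m
Load 3 — point force P=-9 kN at a=16/5 m (b=L-a=24/5):
  M_3 = Pa²(a+3b)(L-x)/L³ - Pa²b/L²  [x>a] = (-9)·(16/5)²·((16/5)+3·(24/5))·(8-6)/8³ - (-9)·(16/5)²·(24/5)/8² = 72/125 kN·m
Superposition: M = Σ M_i = 2941/375 kN·m ≈ 7.842667 kN·m

M(6) = 2941/375 kN·m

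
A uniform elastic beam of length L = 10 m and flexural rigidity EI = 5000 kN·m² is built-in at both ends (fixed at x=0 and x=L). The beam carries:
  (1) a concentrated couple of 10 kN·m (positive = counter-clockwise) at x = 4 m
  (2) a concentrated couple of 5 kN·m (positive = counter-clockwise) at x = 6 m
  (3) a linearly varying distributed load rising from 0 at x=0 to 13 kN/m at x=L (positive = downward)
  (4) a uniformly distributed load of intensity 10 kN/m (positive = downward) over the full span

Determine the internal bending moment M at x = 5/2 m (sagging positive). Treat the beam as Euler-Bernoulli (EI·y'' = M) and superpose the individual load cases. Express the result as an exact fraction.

Load 1 — applied couple M₀=10 kN·m at a=4 m (b=L-a=6):
  M_1 = R_Ax - M_A  [x≤a] with R_A=36/25, M_A=6/5 = (36/25)·(5/2) - (6/5) = 12/5 kN·m
Load 2 — applied couple M₀=5 kN·m at a=6 m (b=L-a=4):
  M_2 = R_Ax - M_A  [x≤a] with R_A=18/25, M_A=8/5 = (18/25)·(5/2) - (8/5) = 1/5 kN·m
Load 3 — triangular load w₀=13 kN/m (0→w₀ over full span):
  M_3 = 3w₀Lx/20 - w₀L²/30 - w₀x³/(6L) = 3·13·10·(5/2)/20 - 13·10²/30 - 13·(5/2)³/(6·10) = 65/32 kN·m
Load 4 — uniform load w=10 kN/m over full span:
  M_4 = wLx/2 - wL²/12 - wx²/2 = 10·10·(5/2)/2 - 10·10²/12 - 10·(5/2)²/2 = 125/12 kN·m
Superposition: M = Σ M_i = 7223/480 kN·m ≈ 15.047917 kN·m

M(5/2) = 7223/480 kN·m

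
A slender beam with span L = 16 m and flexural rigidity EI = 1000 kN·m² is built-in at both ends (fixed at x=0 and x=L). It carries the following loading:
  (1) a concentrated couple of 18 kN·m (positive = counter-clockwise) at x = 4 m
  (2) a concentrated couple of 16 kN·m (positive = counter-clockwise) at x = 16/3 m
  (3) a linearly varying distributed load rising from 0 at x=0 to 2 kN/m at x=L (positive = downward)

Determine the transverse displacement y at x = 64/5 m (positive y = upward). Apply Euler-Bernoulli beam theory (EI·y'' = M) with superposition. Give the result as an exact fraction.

Load 1 — applied couple M₀=18 kN·m at a=4 m (b=L-a=12):
  y_1 = (R_Ax³/6 - M_Ax²/2 - M₀(x-a)²/2)/EI  [x>a] with R_A=81/64, M_A=-27/8 = ((81/64)·(64/5)³/6 - (-27/8)·(64/5)²/2 - 18·((64/5)-4)²/2)/1000 = 342/15625 m
Load 2 — applied couple M₀=16 kN·m at a=16/3 m (b=L-a=32/3):
  y_2 = (R_Ax³/6 - M_Ax²/2 - M₀(x-a)²/2)/EI  [x>a] with R_A=4/3, M_A=0 = ((4/3)·(64/5)³/6 - 0·(64/5)²/2 - 16·((64/5)-(16/3))²/2)/1000 = 2816/140625 m
Load 3 — triangular load w₀=2 kN/m (0→w₀ over full span):
  y_3 = -w₀x²(L-x)²(x+2L)/(120LEI) = -2·(64/5)²·(16-(64/5))²·((64/5)+2·16)/(120·16·1000) = -458752/5859375 m
Superposition: y = Σ y_i = -639506/17578125 m ≈ -0.036381 m

y(64/5) = -639506/17578125 m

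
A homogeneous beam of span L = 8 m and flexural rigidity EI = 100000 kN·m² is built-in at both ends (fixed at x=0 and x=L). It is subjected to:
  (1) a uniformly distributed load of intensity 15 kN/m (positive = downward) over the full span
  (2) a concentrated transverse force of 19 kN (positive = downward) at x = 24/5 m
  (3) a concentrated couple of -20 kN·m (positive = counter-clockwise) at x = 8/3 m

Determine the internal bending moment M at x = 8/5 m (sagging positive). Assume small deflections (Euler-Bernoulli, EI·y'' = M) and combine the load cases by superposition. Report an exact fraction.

Load 1 — uniform load w=15 kN/m over full span:
  M_1 = wLx/2 - wL²/12 - wx²/2 = 15·8·(8/5)/2 - 15·8²/12 - 15·(8/5)²/2 = -16/5 kN·m
Load 2 — point force P=19 kN at a=24/5 m (b=L-a=16/5):
  M_2 = Pb²(3a+b)x/L³ - Pab²/L²  [x≤a] = 19·(16/5)²·(3·(24/5)+(16/5))·(8/5)/8³ - 19·(24/5)·(16/5)²/8² = -2432/625 kN·m
Load 3 — applied couple M₀=-20 kN·m at a=8/3 m (b=L-a=16/3):
  M_3 = R_Ax - M_A  [x≤a] with R_A=-10/3, M_A=0 = (-10/3)·(8/5) - 0 = -16/3 kN·m
Superposition: M = Σ M_i = -23296/1875 kN·m ≈ -12.424533 kN·m

M(8/5) = -23296/1875 kN·m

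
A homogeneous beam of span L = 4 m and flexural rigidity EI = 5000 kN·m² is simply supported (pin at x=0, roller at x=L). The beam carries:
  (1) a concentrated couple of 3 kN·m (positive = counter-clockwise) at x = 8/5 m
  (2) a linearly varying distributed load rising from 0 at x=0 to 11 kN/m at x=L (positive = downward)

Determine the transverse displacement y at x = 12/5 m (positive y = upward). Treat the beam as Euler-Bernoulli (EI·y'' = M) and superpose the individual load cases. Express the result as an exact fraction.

Load 1 — applied couple M₀=3 kN·m at a=8/5 m (b=L-a=12/5):
  y_1 = (M₀x³/(6L)-M₀(x-a)²/2+C₁x)/EI  [x>a] with C₁=M₀(3b²-L²)/(6L)=4/25 = (3·(12/5)³/(6·4)-3·((12/5)-(8/5))²/2+(4/25)·(12/5))/5000 = 18/78125 m
Load 2 — triangular load w₀=11 kN/m (0→w₀ over full span):
  y_2 = -w₀x(7L⁴-10L²x²+3x⁴)/(360LEI) = -11·(12/5)·(7·4⁴-10·4²·(12/5)²+3·(12/5)⁴)/(360·4·5000) = -104192/29296875 m
Superposition: y = Σ y_i = -97442/29296875 m ≈ -0.003326 m

y(12/5) = -97442/29296875 m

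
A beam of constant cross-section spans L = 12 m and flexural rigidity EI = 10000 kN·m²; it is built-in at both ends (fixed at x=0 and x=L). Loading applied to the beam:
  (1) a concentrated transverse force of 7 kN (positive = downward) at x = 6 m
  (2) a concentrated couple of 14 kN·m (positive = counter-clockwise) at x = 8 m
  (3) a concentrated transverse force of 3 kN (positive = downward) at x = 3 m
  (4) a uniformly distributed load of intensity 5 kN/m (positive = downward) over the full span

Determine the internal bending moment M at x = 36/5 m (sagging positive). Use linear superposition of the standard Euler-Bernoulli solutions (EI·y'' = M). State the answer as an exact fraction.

Load 1 — point force P=7 kN at a=6 m (b=L-a=6):
  M_1 = Pa²(a+3b)(L-x)/L³ - Pa²b/L²  [x>a] = 7·6²·(6+3·6)·(12-(36/5))/12³ - 7·6²·6/12² = 63/10 kN·m
Load 2 — applied couple M₀=14 kN·m at a=8 m (b=L-a=4):
  M_2 = R_Ax - M_A  [x≤a] with R_A=14/9, M_A=14/3 = (14/9)·(36/5) - (14/3) = 98/15 kN·m
Load 3 — point force P=3 kN at a=3 m (b=L-a=9):
  M_3 = Pa²(a+3b)(L-x)/L³ - Pa²b/L²  [x>a] = 3·3²·(3+3·9)·(12-(36/5))/12³ - 3·3²·9/12² = 9/16 kN·m
Load 4 — uniform load w=5 kN/m over full span:
  M_4 = wLx/2 - wL²/12 - wx²/2 = 5·12·(36/5)/2 - 5·12²/12 - 5·(36/5)²/2 = 132/5 kN·m
Superposition: M = Σ M_i = 9551/240 kN·m ≈ 39.795833 kN·m

M(36/5) = 9551/240 kN·m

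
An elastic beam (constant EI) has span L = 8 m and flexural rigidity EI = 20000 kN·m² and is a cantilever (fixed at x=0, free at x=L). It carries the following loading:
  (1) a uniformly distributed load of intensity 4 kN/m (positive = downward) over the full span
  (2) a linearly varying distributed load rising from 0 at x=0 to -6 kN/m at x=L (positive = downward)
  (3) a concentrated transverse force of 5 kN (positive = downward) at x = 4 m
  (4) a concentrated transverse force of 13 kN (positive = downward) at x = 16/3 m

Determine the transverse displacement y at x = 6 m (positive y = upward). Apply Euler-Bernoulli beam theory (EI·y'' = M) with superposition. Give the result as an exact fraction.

y(6) = -342917/8100000 m

Load 1 — uniform load w=4 kN/m over full span:
  y_1 = -wx²(x²-4Lx+6L²)/(24EI) = -4·6²·(6²-4·8·6+6·8²)/(24·20000) = -171/2500 m
Load 2 — triangular load w₀=-6 kN/m (0→w₀ over full span):
  y_2 = (w₀Lx³/12-w₀L²x²/6-w₀x⁵/(120L))/EI = ((-6)·8·6³/12-(-6)·8²·6²/6-(-6)·6⁵/(120·8))/20000 = 7443/100000 m
Load 3 — point force P=5 kN at a=4 m (b=L-a=4):
  y_3 = -Pa²(3x-a)/(6EI)  [x>a] = -5·4²·(3·6-4)/(6·20000) = -7/750 m
Load 4 — point force P=13 kN at a=16/3 m (b=L-a=8/3):
  y_4 = -Pa²(3x-a)/(6EI)  [x>a] = -13·(16/3)²·(3·6-(16/3))/(6·20000) = -1976/50625 m
Superposition: y = Σ y_i = -342917/8100000 m ≈ -0.042335 m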